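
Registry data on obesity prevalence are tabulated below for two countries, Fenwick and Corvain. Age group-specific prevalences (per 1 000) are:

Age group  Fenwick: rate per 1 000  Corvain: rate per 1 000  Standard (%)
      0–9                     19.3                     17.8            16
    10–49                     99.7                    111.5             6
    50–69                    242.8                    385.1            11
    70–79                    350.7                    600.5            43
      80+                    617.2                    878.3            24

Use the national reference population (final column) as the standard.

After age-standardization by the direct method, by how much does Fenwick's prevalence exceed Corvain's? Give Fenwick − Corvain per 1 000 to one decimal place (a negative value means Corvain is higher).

Standard weights: 0.16, 0.06, 0.11, 0.43, 0.24.
Fenwick: 0.1600×19.3 + 0.0600×99.7 + 0.1100×242.8 + 0.4300×350.7 + 0.2400×617.2 = 334.7070 per 1 000.
Corvain: 0.1600×17.8 + 0.0600×111.5 + 0.1100×385.1 + 0.4300×600.5 + 0.2400×878.3 = 520.9060 per 1 000.
Difference = 334.7070 − 520.9060 = -186.1990.

-186.2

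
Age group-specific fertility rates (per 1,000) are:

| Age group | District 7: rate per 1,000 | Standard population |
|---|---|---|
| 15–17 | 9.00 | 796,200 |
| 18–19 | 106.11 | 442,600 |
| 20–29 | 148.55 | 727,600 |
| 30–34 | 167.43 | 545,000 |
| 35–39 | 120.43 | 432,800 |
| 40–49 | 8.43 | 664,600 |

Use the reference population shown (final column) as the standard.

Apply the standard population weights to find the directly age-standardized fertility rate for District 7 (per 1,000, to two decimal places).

86.23

Standard total = 3,608,800; weights = 0.2206, 0.1226, 0.2016, 0.1510, 0.1199, 0.1842.
Standardized rate: 0.2206×9.00 + 0.1226×106.11 + 0.2016×148.55 + 0.1510×167.43 + 0.1199×120.43 + 0.1842×8.43 = 86.2306 per 1,000.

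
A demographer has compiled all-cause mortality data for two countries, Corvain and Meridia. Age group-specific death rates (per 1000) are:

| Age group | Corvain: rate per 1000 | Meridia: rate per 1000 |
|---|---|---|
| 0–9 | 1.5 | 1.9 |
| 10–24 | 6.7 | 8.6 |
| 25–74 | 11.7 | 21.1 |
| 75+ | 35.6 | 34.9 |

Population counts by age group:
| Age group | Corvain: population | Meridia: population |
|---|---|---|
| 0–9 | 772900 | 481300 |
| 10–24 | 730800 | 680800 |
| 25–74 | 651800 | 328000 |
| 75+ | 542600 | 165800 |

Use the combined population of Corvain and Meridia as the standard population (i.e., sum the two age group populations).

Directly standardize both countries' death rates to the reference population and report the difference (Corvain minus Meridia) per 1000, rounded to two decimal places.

-2.73

Combined standard total = 4354000; weights = 0.2881, 0.3242, 0.2250, 0.1627.
Corvain: 0.2881×1.5 + 0.3242×6.7 + 0.2250×11.7 + 0.1627×35.6 = 11.0293 per 1000.
Meridia: 0.2881×1.9 + 0.3242×8.6 + 0.2250×21.1 + 0.1627×34.9 = 13.7620 per 1000.
Difference = 11.0293 − 13.7620 = -2.7327.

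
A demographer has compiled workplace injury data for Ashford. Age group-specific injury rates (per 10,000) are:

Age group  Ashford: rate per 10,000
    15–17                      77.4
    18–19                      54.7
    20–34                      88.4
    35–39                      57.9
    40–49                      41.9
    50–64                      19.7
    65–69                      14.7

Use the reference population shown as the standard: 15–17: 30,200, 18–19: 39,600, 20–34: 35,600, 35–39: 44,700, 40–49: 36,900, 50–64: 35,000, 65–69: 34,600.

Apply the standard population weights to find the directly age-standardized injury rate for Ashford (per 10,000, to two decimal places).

50.60

Standard total = 256,600; weights = 0.1177, 0.1543, 0.1387, 0.1742, 0.1438, 0.1364, 0.1348.
Standardized rate: 0.1177×77.4 + 0.1543×54.7 + 0.1387×88.4 + 0.1742×57.9 + 0.1438×41.9 + 0.1364×19.7 + 0.1348×14.7 = 50.5963 per 10,000.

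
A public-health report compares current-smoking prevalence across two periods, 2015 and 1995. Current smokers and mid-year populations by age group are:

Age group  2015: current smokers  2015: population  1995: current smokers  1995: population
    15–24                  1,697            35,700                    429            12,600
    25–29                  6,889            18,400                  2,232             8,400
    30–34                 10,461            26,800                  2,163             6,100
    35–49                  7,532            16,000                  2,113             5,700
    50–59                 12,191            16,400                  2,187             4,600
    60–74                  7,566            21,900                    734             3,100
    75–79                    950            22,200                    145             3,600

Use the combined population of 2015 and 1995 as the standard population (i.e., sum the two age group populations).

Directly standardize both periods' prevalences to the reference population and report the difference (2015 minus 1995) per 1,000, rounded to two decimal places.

76.03

Age-specific rates per 1,000 for 2015: 47.535, 374.402, 390.336, 470.750, 743.354, 345.479, 42.793.
For 1995: 34.048, 265.714, 354.590, 370.702, 475.435, 236.774, 40.278.
Combined standard total = 201,500; weights = 0.2397, 0.1330, 0.1633, 0.1077, 0.1042, 0.1241, 0.1280.
2015: 0.2397×47.535 + 0.1330×374.402 + 0.1633×390.336 + 0.1077×470.750 + 0.1042×743.354 + 0.1241×345.479 + 0.1280×42.793 = 301.4328 per 1,000.
1995: 0.2397×34.048 + 0.1330×265.714 + 0.1633×354.590 + 0.1077×370.702 + 0.1042×475.435 + 0.1241×236.774 + 0.1280×40.278 = 225.4022 per 1,000.
Difference = 301.4328 − 225.4022 = 76.0306.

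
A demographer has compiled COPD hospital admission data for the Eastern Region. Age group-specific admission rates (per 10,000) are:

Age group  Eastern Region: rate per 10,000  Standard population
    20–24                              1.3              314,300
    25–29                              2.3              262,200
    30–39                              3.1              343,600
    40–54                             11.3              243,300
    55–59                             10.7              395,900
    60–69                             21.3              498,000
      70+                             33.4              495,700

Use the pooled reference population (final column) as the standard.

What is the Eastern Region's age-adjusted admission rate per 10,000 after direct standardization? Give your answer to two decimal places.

Standard total = 2,553,000; weights = 0.1231, 0.1027, 0.1346, 0.0953, 0.1551, 0.1951, 0.1942.
Standardized rate: 0.1231×1.3 + 0.1027×2.3 + 0.1346×3.1 + 0.0953×11.3 + 0.1551×10.7 + 0.1951×21.3 + 0.1942×33.4 = 14.1896 per 10,000.

14.19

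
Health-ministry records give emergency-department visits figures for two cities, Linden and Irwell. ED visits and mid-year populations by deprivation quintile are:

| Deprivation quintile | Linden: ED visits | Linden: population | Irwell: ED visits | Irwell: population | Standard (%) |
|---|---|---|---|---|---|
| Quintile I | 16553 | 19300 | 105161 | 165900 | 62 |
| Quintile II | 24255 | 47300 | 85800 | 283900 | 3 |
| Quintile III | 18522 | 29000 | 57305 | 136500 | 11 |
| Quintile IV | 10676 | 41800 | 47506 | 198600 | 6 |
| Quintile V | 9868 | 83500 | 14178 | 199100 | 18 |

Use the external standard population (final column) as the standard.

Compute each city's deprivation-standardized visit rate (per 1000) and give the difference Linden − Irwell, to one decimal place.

Deprivation-specific rates per 1000 for Linden: 857.668, 512.791, 638.690, 255.407, 118.180.
For Irwell: 633.882, 302.219, 419.817, 239.204, 71.210.
Standard weights: 0.62, 0.03, 0.11, 0.06, 0.18.
Linden: 0.6200×857.668 + 0.0300×512.791 + 0.1100×638.690 + 0.0600×255.407 + 0.1800×118.180 = 653.9907 per 1000.
Irwell: 0.6200×633.882 + 0.0300×302.219 + 0.1100×419.817 + 0.0600×239.204 + 0.1800×71.210 = 475.4233 per 1000.
Difference = 653.9907 − 475.4233 = 178.5674.

178.6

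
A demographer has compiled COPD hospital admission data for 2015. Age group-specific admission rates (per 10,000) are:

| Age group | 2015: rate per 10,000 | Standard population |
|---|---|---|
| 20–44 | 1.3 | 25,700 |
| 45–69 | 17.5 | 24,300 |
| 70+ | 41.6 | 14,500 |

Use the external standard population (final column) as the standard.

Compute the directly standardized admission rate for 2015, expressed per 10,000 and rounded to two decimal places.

16.46

Standard total = 64,500; weights = 0.3984, 0.3767, 0.2248.
Standardized rate: 0.3984×1.3 + 0.3767×17.5 + 0.2248×41.6 = 16.4629 per 10,000.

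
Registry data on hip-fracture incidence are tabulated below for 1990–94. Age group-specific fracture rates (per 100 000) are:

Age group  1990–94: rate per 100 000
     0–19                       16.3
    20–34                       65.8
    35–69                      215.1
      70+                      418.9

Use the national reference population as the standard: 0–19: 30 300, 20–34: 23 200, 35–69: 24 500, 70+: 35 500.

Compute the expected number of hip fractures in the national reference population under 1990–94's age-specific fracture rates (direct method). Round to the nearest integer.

Expected hip fractures = Σ (standard pop × age-specific rate ÷ 100 000)
= 30 300×16.3/100 000 + 23 200×65.8/100 000 + 24 500×215.1/100 000 + 35 500×418.9/100 000
= 4.94 + 15.27 + 52.70 + 148.71 = 221.61.

222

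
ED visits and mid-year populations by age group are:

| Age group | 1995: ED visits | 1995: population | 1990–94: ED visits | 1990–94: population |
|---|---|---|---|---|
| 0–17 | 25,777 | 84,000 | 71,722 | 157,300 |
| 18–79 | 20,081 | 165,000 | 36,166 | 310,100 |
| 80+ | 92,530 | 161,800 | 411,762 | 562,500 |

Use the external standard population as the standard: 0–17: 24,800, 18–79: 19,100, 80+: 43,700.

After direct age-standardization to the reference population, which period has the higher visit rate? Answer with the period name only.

Age-specific rates per 1,000 for 1995: 306.869, 121.703, 571.879.
For 1990–94: 455.957, 116.627, 732.021.
Standard total = 87,600; weights = 0.2831, 0.2180, 0.4989.
1995: 0.2831×306.869 + 0.2180×121.703 + 0.4989×571.879 = 398.6985 per 1,000.
1990–94: 0.2831×455.957 + 0.2180×116.627 + 0.4989×732.021 = 519.6876 per 1,000.

1990–94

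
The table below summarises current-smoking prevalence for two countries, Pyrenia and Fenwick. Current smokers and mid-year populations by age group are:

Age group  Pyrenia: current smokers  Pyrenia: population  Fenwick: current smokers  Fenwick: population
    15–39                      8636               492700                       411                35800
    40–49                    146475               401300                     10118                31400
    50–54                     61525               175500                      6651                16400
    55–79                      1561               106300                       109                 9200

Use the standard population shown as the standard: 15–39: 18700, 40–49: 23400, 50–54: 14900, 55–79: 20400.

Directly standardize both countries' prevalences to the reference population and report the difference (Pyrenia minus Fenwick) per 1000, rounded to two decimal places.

Age-specific rates per 1000 for Pyrenia: 17.528, 365.001, 350.570, 14.685.
For Fenwick: 11.480, 322.229, 405.549, 11.848.
Standard total = 77400; weights = 0.2416, 0.3023, 0.1925, 0.2636.
Pyrenia: 0.2416×17.528 + 0.3023×365.001 + 0.1925×350.570 + 0.2636×14.685 = 185.9414 per 1000.
Fenwick: 0.2416×11.480 + 0.3023×322.229 + 0.1925×405.549 + 0.2636×11.848 = 181.3853 per 1000.
Difference = 185.9414 − 181.3853 = 4.5561.

4.56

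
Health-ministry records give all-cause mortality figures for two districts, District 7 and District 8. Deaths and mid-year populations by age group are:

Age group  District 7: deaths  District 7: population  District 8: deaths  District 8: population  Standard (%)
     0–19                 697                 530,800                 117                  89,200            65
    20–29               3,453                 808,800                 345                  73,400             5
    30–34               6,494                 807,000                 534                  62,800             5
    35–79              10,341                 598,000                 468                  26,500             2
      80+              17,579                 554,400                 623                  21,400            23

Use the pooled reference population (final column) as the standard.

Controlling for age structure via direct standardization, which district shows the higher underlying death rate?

Age-specific rates per 1,000 for District 7: 1.313, 4.269, 8.047, 17.293, 31.708.
For District 8: 1.312, 4.700, 8.503, 17.660, 29.112.
Standard weights: 0.65, 0.05, 0.05, 0.02, 0.23.
District 7: 0.6500×1.313 + 0.0500×4.269 + 0.0500×8.047 + 0.0200×17.293 + 0.2300×31.708 = 9.1081 per 1,000.
District 8: 0.6500×1.312 + 0.0500×4.700 + 0.0500×8.503 + 0.0200×17.660 + 0.2300×29.112 = 8.5618 per 1,000.

District 7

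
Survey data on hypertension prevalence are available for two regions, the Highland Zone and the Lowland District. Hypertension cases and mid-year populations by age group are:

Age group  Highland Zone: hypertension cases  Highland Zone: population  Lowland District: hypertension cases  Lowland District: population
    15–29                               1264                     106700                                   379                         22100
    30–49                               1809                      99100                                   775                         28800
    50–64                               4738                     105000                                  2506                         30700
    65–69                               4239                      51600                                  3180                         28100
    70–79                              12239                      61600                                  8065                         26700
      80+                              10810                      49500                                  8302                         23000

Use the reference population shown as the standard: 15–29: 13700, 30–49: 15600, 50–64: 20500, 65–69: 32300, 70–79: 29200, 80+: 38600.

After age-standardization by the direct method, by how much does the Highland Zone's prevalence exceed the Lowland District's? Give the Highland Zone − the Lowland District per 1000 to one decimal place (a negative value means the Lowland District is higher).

Age-specific rates per 1000 for the Highland Zone: 11.846, 18.254, 45.124, 82.151, 198.685, 218.384.
For the Lowland District: 17.149, 26.910, 81.629, 113.167, 302.060, 360.957.
Standard total = 149900; weights = 0.0914, 0.1041, 0.1368, 0.2155, 0.1948, 0.2575.
The Highland Zone: 0.0914×11.846 + 0.1041×18.254 + 0.1368×45.124 + 0.2155×82.151 + 0.1948×198.685 + 0.2575×218.384 = 121.7932 per 1000.
The Lowland District: 0.0914×17.149 + 0.1041×26.910 + 0.1368×81.629 + 0.2155×113.167 + 0.1948×302.060 + 0.2575×360.957 = 191.7045 per 1000.
Difference = 121.7932 − 191.7045 = -69.9113.

-69.9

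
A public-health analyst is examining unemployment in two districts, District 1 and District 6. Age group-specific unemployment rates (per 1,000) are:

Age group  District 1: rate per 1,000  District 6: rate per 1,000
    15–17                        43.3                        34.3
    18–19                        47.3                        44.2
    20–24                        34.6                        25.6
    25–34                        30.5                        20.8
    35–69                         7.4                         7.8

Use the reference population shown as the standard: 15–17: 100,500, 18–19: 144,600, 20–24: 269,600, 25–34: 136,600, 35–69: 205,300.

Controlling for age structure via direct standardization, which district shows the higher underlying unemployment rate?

Standard total = 856,600; weights = 0.1173, 0.1688, 0.3147, 0.1595, 0.2397.
District 1: 0.1173×43.3 + 0.1688×47.3 + 0.3147×34.6 + 0.1595×30.5 + 0.2397×7.4 = 30.5918 per 1,000.
District 6: 0.1173×34.3 + 0.1688×44.2 + 0.3147×25.6 + 0.1595×20.8 + 0.2397×7.8 = 24.7290 per 1,000.

District 1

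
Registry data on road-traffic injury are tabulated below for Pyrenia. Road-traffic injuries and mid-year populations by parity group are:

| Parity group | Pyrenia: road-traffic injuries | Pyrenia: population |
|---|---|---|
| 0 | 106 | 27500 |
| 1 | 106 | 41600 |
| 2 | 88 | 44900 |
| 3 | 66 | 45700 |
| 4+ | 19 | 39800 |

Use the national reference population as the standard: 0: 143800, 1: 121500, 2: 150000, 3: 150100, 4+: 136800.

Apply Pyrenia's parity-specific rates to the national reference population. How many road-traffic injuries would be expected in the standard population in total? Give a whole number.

Parity-specific rates per 100000 for Pyrenia: 385.45, 254.81, 195.99, 144.42, 47.74.
Expected road-traffic injuries = Σ (standard pop × parity-specific rate ÷ 100000)
= 143800×385.45/100000 + 121500×254.81/100000 + 150000×195.99/100000 + 150100×144.42/100000 + 136800×47.74/100000
= 554.28 + 309.59 + 293.99 + 216.77 + 65.31 = 1439.94.

1440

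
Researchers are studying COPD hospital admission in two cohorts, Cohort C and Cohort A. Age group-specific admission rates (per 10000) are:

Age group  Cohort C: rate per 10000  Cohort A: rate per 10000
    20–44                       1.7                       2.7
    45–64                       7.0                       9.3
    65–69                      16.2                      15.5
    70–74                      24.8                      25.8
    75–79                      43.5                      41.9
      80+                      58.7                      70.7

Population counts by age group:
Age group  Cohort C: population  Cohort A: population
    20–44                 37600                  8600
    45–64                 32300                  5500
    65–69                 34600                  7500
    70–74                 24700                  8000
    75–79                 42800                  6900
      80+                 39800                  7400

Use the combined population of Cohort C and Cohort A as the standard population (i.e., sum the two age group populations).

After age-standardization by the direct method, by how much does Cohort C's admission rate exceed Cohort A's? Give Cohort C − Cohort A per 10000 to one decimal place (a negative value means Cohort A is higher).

-2.4

Combined standard total = 255700; weights = 0.1807, 0.1478, 0.1646, 0.1279, 0.1944, 0.1846.
Cohort C: 0.1807×1.7 + 0.1478×7.0 + 0.1646×16.2 + 0.1279×24.8 + 0.1944×43.5 + 0.1846×58.7 = 26.4713 per 10000.
Cohort A: 0.1807×2.7 + 0.1478×9.3 + 0.1646×15.5 + 0.1279×25.8 + 0.1944×41.9 + 0.1846×70.7 = 28.9087 per 10000.
Difference = 26.4713 − 28.9087 = -2.4374.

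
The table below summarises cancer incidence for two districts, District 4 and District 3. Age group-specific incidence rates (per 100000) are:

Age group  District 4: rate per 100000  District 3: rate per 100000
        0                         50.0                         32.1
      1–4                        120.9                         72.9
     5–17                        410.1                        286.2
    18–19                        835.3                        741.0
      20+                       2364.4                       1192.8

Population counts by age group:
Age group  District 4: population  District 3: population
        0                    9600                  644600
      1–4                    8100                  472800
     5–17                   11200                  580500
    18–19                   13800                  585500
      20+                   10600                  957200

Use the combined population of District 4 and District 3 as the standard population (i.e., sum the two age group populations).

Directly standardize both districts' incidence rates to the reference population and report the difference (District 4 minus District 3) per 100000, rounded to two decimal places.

394.21

Combined standard total = 3293900; weights = 0.1986, 0.1460, 0.1796, 0.1819, 0.2938.
District 4: 0.1986×50.0 + 0.1460×120.9 + 0.1796×410.1 + 0.1819×835.3 + 0.2938×2364.4 = 947.9245 per 100000.
District 3: 0.1986×32.1 + 0.1460×72.9 + 0.1796×286.2 + 0.1819×741.0 + 0.2938×1192.8 = 553.7130 per 100000.
Difference = 947.9245 − 553.7130 = 394.2116.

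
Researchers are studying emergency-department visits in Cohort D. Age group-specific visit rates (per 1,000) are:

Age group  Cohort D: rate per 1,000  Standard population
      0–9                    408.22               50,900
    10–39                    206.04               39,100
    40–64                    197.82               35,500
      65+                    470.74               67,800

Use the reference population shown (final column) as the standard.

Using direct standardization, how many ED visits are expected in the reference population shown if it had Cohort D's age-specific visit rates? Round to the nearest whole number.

Expected ED visits = Σ (standard pop × age-specific rate ÷ 1,000)
= 50,900×408.22/1,000 + 39,100×206.04/1,000 + 35,500×197.82/1,000 + 67,800×470.74/1,000
= 20778.40 + 8056.16 + 7022.61 + 31916.17 = 67773.34.

67773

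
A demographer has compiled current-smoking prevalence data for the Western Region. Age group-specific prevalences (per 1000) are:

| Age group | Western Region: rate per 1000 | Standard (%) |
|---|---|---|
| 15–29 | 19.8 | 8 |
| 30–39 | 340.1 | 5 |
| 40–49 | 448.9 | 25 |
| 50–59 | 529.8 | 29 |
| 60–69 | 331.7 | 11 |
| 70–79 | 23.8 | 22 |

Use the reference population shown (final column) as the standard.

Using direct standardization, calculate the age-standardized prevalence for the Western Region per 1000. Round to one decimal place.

Standard weights: 0.08, 0.05, 0.25, 0.29, 0.11, 0.22.
Standardized rate: 0.0800×19.8 + 0.0500×340.1 + 0.2500×448.9 + 0.2900×529.8 + 0.1100×331.7 + 0.2200×23.8 = 326.1790 per 1000.

326.2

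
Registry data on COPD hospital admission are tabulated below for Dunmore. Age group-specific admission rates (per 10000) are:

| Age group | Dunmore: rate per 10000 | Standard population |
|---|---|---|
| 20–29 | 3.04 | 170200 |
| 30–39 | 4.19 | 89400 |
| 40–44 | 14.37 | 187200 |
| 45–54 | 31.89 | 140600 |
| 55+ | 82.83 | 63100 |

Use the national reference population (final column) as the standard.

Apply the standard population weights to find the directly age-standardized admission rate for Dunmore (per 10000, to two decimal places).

Standard total = 650500; weights = 0.2616, 0.1374, 0.2878, 0.2161, 0.0970.
Standardized rate: 0.2616×3.04 + 0.1374×4.19 + 0.2878×14.37 + 0.2161×31.89 + 0.0970×82.83 = 20.4341 per 10000.

20.43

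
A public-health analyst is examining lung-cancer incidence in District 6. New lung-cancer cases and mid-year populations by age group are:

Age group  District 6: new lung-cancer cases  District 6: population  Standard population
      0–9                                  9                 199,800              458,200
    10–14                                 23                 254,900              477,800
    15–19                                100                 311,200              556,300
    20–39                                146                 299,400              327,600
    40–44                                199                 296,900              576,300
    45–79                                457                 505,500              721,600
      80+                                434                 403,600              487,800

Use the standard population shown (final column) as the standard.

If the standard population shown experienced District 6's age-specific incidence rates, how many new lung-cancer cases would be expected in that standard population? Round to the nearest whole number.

1965

Age-specific rates per 100,000 for District 6: 4.50, 9.02, 32.13, 48.76, 67.03, 90.41, 107.53.
Expected new lung-cancer cases = Σ (standard pop × age-specific rate ÷ 100,000)
= 458,200×4.50/100,000 + 477,800×9.02/100,000 + 556,300×32.13/100,000 + 327,600×48.76/100,000 + 576,300×67.03/100,000 + 721,600×90.41/100,000 + 487,800×107.53/100,000
= 20.64 + 43.11 + 178.76 + 159.75 + 386.27 + 652.37 + 524.54 = 1965.44.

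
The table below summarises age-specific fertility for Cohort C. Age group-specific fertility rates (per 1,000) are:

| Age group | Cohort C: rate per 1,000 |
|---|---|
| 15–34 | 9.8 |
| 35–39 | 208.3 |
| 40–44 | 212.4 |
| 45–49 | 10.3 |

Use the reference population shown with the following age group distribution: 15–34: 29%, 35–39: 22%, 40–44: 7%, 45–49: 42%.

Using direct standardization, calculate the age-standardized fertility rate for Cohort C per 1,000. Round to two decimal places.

Standard weights: 0.29, 0.22, 0.07, 0.42.
Standardized rate: 0.2900×9.8 + 0.2200×208.3 + 0.0700×212.4 + 0.4200×10.3 = 67.8620 per 1,000.

67.86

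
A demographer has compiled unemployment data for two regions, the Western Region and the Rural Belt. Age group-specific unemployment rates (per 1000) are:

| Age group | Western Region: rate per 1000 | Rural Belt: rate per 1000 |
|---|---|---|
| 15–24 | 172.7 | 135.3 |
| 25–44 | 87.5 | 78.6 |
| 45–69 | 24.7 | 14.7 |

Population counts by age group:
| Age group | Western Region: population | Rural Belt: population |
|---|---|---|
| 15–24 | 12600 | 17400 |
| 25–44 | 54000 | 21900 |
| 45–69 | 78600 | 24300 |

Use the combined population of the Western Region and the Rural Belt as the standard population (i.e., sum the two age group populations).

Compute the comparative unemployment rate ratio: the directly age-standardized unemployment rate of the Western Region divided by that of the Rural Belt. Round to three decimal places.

1.245

Combined standard total = 208800; weights = 0.1437, 0.3635, 0.4928.
The Western Region: 0.1437×172.7 + 0.3635×87.5 + 0.4928×24.7 = 68.7925 per 1000.
The Rural Belt: 0.1437×135.3 + 0.3635×78.6 + 0.4928×14.7 = 55.2556 per 1000.
Ratio = 68.7925 ÷ 55.2556 = 1.24499.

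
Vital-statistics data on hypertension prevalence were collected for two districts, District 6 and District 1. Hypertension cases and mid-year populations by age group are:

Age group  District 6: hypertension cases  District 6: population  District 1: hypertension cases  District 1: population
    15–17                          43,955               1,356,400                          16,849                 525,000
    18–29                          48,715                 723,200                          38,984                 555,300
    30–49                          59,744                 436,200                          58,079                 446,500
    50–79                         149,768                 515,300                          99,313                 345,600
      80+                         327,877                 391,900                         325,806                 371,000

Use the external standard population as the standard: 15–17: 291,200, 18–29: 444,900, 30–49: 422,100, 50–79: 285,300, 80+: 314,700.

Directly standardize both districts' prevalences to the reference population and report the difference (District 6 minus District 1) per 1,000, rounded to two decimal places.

Age-specific rates per 1,000 for District 6: 32.406, 67.360, 136.965, 290.642, 836.634.
For District 1: 32.093, 70.203, 130.076, 287.364, 878.183.
Standard total = 1,758,200; weights = 0.1656, 0.2530, 0.2401, 0.1623, 0.1790.
District 6: 0.1656×32.406 + 0.2530×67.360 + 0.2401×136.965 + 0.1623×290.642 + 0.1790×836.634 = 252.2051 per 1,000.
District 1: 0.1656×32.093 + 0.2530×70.203 + 0.2401×130.076 + 0.1623×287.364 + 0.1790×878.183 = 258.1239 per 1,000.
Difference = 252.2051 − 258.1239 = -5.9188.

-5.92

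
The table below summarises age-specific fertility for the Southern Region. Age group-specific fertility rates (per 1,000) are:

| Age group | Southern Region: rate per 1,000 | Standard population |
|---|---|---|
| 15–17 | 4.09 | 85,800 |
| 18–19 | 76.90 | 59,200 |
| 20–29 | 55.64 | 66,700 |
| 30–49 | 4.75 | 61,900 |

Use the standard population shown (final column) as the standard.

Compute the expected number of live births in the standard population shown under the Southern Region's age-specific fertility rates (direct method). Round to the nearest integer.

8909

Expected live births = Σ (standard pop × age-specific rate ÷ 1,000)
= 85,800×4.09/1,000 + 59,200×76.90/1,000 + 66,700×55.64/1,000 + 61,900×4.75/1,000
= 350.92 + 4552.48 + 3711.19 + 294.02 = 8908.61.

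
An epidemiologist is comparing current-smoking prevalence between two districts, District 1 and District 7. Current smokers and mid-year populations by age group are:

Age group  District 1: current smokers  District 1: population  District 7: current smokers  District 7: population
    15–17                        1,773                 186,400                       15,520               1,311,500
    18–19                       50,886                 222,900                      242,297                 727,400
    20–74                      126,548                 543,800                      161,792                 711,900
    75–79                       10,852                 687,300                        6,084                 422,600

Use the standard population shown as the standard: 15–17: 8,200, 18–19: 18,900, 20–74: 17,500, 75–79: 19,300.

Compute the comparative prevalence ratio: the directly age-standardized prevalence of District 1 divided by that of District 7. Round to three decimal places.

Age-specific rates per 1,000 for District 1: 9.512, 228.291, 232.711, 15.789.
For District 7: 11.834, 333.100, 227.268, 14.397.
Standard total = 63,900; weights = 0.1283, 0.2958, 0.2739, 0.3020.
District 1: 0.1283×9.512 + 0.2958×228.291 + 0.2739×232.711 + 0.3020×15.789 = 137.2435 per 1,000.
District 7: 0.1283×11.834 + 0.2958×333.100 + 0.2739×227.268 + 0.3020×14.397 = 166.6302 per 1,000.
Ratio = 137.2435 ÷ 166.6302 = 0.82364.

0.824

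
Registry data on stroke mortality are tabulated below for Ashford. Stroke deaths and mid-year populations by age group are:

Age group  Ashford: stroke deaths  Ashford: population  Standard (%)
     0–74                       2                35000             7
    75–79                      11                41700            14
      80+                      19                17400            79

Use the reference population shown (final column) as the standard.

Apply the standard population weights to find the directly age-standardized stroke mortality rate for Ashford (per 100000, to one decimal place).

Age-specific rates per 100000 for Ashford: 5.71, 26.38, 109.20.
Standard weights: 0.07, 0.14, 0.79.
Standardized rate: 0.0700×5.71 + 0.1400×26.38 + 0.7900×109.20 = 90.3574 per 100000.

90.4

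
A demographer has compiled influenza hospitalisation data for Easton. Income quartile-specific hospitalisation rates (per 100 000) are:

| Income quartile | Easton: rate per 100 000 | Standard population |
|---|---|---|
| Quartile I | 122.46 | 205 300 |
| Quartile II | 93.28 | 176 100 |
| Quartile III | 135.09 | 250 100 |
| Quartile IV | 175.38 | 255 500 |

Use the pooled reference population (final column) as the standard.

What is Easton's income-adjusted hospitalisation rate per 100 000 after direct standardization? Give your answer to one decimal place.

135.5

Standard total = 887 000; weights = 0.2315, 0.1985, 0.2820, 0.2880.
Standardized rate: 0.2315×122.46 + 0.1985×93.28 + 0.2820×135.09 + 0.2880×175.38 = 135.4715 per 100 000.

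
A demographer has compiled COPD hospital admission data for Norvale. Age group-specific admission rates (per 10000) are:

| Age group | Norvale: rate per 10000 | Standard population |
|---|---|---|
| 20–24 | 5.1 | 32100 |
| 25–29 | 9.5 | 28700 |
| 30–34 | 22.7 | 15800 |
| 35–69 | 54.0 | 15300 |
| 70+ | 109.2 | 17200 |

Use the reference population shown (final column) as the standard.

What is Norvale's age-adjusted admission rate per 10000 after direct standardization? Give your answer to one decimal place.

32.1

Standard total = 109100; weights = 0.2942, 0.2631, 0.1448, 0.1402, 0.1577.
Standardized rate: 0.2942×5.1 + 0.2631×9.5 + 0.1448×22.7 + 0.1402×54.0 + 0.1577×109.2 = 32.0757 per 10000.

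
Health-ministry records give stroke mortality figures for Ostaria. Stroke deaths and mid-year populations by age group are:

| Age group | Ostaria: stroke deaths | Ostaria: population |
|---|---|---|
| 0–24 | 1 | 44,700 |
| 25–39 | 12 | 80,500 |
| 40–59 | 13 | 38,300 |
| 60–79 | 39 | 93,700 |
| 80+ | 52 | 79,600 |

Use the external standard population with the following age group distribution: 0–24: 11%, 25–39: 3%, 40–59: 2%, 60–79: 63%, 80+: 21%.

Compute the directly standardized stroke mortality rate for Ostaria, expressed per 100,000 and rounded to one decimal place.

Age-specific rates per 100,000 for Ostaria: 2.24, 14.91, 33.94, 41.62, 65.33.
Standard weights: 0.11, 0.03, 0.02, 0.63, 0.21.
Standardized rate: 0.1100×2.24 + 0.0300×14.91 + 0.0200×33.94 + 0.6300×41.62 + 0.2100×65.33 = 41.3127 per 100,000.

41.3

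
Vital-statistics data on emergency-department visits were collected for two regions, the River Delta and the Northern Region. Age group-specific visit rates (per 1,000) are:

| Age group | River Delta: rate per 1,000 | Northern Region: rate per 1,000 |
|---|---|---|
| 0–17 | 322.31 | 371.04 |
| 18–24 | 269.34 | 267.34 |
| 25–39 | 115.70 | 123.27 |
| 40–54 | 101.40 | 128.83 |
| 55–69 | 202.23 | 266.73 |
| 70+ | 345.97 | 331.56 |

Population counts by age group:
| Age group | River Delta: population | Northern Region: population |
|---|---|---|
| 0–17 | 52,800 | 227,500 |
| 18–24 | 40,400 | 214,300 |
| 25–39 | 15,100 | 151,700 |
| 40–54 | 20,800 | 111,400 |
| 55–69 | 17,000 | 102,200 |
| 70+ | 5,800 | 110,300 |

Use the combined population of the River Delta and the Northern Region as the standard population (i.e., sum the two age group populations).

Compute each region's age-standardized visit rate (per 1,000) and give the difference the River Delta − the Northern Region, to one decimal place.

Combined standard total = 1,069,300; weights = 0.2621, 0.2382, 0.1560, 0.1236, 0.1115, 0.1086.
The River Delta: 0.2621×322.31 + 0.2382×269.34 + 0.1560×115.70 + 0.1236×101.40 + 0.1115×202.23 + 0.1086×345.97 = 239.3352 per 1,000.
The Northern Region: 0.2621×371.04 + 0.2382×267.34 + 0.1560×123.27 + 0.1236×128.83 + 0.1115×266.73 + 0.1086×331.56 = 261.8303 per 1,000.
Difference = 239.3352 − 261.8303 = -22.4950.

-22.5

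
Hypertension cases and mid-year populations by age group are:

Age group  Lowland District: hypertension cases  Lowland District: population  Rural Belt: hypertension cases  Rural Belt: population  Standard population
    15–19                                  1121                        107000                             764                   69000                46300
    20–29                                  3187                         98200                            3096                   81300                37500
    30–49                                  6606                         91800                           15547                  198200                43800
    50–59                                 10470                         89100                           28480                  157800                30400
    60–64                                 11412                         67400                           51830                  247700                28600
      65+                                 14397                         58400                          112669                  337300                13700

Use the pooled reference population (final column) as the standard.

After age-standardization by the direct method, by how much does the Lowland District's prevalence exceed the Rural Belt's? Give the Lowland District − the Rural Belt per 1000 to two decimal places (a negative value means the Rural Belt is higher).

Age-specific rates per 1000 for the Lowland District: 10.477, 32.454, 71.961, 117.508, 169.318, 246.524.
For the Rural Belt: 11.072, 38.081, 78.441, 180.482, 209.245, 334.032.
Standard total = 200300; weights = 0.2312, 0.1872, 0.2187, 0.1518, 0.1428, 0.0684.
The Lowland District: 0.2312×10.477 + 0.1872×32.454 + 0.2187×71.961 + 0.1518×117.508 + 0.1428×169.318 + 0.0684×246.524 = 83.1058 per 1000.
The Rural Belt: 0.2312×11.072 + 0.1872×38.081 + 0.2187×78.441 + 0.1518×180.482 + 0.1428×209.245 + 0.0684×334.032 = 106.9581 per 1000.
Difference = 83.1058 − 106.9581 = -23.8522.

-23.85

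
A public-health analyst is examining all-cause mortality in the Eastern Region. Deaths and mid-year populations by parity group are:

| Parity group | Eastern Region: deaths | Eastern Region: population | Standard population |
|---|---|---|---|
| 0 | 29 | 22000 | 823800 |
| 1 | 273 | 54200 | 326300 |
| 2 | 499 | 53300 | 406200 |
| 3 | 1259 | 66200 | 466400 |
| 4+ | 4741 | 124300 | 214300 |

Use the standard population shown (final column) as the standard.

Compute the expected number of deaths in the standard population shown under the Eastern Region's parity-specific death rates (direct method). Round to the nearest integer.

Parity-specific rates per 100000 for the Eastern Region: 131.82, 503.69, 936.21, 1901.81, 3814.16.
Expected deaths = Σ (standard pop × parity-specific rate ÷ 100000)
= 823800×131.82/100000 + 326300×503.69/100000 + 406200×936.21/100000 + 466400×1901.81/100000 + 214300×3814.16/100000
= 1085.92 + 1643.54 + 3802.89 + 8870.05 + 8173.74 = 23576.14.

23576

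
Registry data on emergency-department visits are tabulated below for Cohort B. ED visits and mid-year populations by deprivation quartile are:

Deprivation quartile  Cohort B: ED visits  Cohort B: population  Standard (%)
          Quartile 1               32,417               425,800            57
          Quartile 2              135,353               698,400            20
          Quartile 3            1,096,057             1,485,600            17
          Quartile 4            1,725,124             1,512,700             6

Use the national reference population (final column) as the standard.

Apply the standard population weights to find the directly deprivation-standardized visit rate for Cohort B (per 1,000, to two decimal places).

276.01

Deprivation-specific rates per 1,000 for Cohort B: 76.132, 193.804, 737.787, 1140.427.
Standard weights: 0.57, 0.20, 0.17, 0.06.
Standardized rate: 0.5700×76.132 + 0.2000×193.804 + 0.1700×737.787 + 0.0600×1140.427 = 276.0056 per 1,000.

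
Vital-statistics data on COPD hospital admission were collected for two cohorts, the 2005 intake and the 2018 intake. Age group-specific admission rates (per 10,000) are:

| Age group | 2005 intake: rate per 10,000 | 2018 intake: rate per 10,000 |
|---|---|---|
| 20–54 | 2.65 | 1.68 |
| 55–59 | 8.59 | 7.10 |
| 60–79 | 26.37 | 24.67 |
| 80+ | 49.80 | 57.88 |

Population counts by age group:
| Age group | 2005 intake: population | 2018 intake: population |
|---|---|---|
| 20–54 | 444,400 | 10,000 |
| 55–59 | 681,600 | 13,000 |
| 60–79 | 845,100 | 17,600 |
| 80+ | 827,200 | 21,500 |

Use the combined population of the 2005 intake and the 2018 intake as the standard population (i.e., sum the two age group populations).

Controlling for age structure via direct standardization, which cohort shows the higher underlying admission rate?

Combined standard total = 2,860,400; weights = 0.1589, 0.2428, 0.3016, 0.2967.
The 2005 intake: 0.1589×2.65 + 0.2428×8.59 + 0.3016×26.37 + 0.2967×49.80 = 25.2361 per 10,000.
The 2018 intake: 0.1589×1.68 + 0.2428×7.10 + 0.3016×24.67 + 0.2967×57.88 = 26.6049 per 10,000.

2018 intake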